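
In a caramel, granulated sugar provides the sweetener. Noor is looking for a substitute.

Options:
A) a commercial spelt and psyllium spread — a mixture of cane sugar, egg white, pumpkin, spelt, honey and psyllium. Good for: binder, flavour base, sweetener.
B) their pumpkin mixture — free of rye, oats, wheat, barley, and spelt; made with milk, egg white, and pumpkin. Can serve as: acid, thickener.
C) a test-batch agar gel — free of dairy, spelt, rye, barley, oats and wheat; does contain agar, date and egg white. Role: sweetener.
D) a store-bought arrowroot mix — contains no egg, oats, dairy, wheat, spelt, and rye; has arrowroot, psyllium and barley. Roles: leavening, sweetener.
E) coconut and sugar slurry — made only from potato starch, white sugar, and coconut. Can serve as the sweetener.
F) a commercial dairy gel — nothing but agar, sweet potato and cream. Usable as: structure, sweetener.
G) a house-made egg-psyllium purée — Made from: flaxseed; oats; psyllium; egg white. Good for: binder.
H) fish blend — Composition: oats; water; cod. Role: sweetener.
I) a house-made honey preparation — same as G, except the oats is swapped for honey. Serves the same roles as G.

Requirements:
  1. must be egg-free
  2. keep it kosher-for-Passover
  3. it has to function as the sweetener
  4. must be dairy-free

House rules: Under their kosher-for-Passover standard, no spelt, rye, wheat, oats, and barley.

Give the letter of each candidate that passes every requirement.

A: has spelt, so not kosher-for-Passover; has egg white, so not egg-free — reject
B: not usable as a sweetener; has milk, so not dairy-free (and 1 more) — out
C: has egg white, so not egg-free — out
D: has barley, so not kosher-for-Passover — no
E: only coconut, white sugar, and potato starch; none excluded — keep
F: has cream, so not dairy-free — reject
G: not usable as a sweetener; has oats, so not kosher-for-Passover (and 1 more) — out
H: has oats, so not kosher-for-Passover — reject
I: not usable as a sweetener; has egg white, so not egg-free — out

E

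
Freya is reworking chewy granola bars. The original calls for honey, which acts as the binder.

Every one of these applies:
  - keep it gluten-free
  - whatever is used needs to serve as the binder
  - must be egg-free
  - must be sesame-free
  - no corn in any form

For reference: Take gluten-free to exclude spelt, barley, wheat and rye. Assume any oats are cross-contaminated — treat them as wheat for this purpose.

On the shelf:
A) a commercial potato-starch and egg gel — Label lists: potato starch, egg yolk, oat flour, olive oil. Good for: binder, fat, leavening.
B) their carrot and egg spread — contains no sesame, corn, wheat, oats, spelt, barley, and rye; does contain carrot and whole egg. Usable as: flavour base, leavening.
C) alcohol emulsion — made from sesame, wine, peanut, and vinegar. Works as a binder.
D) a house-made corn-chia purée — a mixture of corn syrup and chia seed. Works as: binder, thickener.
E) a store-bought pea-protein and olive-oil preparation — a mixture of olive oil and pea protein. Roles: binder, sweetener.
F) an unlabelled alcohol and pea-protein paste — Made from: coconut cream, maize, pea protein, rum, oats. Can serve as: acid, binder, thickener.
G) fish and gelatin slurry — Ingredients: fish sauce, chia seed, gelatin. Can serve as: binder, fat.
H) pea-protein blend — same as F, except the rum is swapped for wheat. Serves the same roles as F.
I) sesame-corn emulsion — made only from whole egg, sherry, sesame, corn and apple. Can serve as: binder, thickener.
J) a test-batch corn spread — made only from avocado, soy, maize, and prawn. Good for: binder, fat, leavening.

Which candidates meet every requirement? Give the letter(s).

E, G

A: has oat flour, so not gluten-free; has egg yolk, so not egg-free — out
B: not usable as a binder; has whole egg, so not egg-free — reject
C: has sesame, so not sesame-free — no
D: has corn syrup, so not corn-free — no
E: nothing on the exclusion list — valid
F: has oats, so not gluten-free; has maize, so not corn-free — reject
G: works as a binder, no corn, no sesame — OK
H: has oats, so not gluten-free; has maize, so not corn-free — no
I: has whole egg, so not egg-free; has sesame, so not sesame-free (and 1 more) — out
J: has maize, so not corn-free — reject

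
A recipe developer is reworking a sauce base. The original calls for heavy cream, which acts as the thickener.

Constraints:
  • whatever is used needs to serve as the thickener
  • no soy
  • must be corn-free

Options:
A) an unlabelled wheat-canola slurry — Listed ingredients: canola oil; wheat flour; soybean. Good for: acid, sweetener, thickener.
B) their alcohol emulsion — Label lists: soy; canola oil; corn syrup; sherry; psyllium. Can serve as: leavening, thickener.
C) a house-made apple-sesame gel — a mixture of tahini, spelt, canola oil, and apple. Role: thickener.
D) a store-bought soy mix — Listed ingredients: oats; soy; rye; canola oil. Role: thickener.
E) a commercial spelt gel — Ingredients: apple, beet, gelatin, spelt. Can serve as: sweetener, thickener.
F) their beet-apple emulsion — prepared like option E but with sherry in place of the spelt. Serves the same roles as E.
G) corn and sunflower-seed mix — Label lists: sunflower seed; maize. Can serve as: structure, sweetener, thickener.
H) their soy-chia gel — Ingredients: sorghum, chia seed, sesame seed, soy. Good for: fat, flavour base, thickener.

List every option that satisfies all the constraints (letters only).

A: has soybean, so not soy-free — reject
B: has soy, so not soy-free; has corn syrup, so not corn-free — out
C: tahini and spelt etc. — none of it excluded — keep
D: has soy, so not soy-free — reject
E: works as a thickener, no soy, no corn — valid
F: works as a thickener, no soy, no corn — OK
G: has maize, so not corn-free — out
H: has soy, so not soy-free — out

C, E, F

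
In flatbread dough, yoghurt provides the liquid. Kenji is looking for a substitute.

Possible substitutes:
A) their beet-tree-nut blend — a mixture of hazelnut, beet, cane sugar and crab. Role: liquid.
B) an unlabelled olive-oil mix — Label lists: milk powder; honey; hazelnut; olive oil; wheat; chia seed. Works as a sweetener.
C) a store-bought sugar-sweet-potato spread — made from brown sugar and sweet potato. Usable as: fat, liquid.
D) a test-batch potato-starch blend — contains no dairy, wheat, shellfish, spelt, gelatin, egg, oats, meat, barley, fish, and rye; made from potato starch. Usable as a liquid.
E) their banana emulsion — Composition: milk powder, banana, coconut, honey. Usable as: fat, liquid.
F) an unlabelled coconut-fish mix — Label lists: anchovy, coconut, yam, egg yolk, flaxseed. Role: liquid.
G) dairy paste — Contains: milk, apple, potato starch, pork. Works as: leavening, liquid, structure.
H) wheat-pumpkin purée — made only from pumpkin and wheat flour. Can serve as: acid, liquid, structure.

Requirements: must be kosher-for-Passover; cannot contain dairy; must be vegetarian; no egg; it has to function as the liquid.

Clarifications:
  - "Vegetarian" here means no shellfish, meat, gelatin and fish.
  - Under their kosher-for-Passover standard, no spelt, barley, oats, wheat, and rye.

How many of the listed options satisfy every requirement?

A: has crab, so not vegetarian — reject
B: not usable as a liquid; has wheat, so not kosher-for-Passover (and 1 more) — reject
C: only brown sugar and sweet potato; none excluded — OK
D: all constraints satisfied — keep
E: has milk powder, so not dairy-free — reject
F: has anchovy, so not vegetarian; has egg yolk, so not egg-free — no
G: has pork, so not vegetarian; has milk, so not dairy-free — reject
H: has wheat flour, so not kosher-for-Passover — reject

2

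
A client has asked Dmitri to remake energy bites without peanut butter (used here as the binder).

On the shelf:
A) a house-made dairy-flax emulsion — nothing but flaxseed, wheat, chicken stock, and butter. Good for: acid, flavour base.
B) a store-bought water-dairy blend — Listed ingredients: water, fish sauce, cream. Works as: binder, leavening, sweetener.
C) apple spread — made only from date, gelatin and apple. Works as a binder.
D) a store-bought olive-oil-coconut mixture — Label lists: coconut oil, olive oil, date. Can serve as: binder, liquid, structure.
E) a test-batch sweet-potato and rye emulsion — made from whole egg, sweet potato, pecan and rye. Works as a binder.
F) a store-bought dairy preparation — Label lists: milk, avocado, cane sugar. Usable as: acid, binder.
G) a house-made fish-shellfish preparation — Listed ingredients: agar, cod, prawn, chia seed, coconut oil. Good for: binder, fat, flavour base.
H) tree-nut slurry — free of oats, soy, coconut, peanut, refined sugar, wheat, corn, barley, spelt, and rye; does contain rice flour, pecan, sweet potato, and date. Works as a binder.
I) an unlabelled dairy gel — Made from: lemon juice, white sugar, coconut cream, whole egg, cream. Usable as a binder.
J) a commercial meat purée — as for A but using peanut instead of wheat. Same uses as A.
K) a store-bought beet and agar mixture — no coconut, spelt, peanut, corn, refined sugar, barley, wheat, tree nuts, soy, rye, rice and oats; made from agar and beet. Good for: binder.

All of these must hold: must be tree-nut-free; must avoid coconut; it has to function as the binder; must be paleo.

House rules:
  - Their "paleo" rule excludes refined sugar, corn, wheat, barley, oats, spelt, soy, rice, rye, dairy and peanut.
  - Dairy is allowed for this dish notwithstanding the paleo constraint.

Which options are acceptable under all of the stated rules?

A: not usable as a binder; has wheat, so not paleo — no
B: dairy is permitted under the paleo carve-out; nothing else excluded — OK
C: nothing on the exclusion list — valid
D: has coconut oil, so not coconut-free — reject
E: has rye, so not paleo; has pecan, so not tree-nut-free — out
F: has cane sugar, so not paleo — no
G: has coconut oil, so not coconut-free — out
H: has rice flour, so not paleo; has pecan, so not tree-nut-free — out
I: has white sugar, so not paleo; has coconut cream, so not coconut-free — reject
J: not usable as a binder; has peanut, so not paleo — reject
K: no tree nuts, no coconut — valid

B, C, K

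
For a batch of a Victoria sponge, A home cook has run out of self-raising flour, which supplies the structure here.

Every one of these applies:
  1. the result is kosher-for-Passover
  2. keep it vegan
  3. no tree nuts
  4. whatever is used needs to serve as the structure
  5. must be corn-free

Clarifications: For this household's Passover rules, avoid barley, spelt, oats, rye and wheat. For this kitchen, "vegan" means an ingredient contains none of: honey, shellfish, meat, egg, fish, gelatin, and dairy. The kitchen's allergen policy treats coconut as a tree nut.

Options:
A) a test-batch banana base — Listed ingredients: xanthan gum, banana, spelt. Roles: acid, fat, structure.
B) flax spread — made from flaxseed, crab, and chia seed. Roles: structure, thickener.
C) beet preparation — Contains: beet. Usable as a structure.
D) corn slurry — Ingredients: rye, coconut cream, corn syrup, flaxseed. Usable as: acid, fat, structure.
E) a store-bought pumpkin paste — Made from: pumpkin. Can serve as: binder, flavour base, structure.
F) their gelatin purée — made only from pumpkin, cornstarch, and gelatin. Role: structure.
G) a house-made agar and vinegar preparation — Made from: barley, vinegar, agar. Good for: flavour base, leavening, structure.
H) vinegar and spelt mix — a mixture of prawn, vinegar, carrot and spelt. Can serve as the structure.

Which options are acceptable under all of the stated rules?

A: has spelt, so not kosher-for-Passover — out
B: has crab, so not vegan — out
C: all constraints satisfied — keep
D: has rye, so not kosher-for-Passover; has coconut cream, so not tree-nut-free (and 1 more) — no
E: kosher-for-Passover, vegan — OK
F: has gelatin, so not vegan; has cornstarch, so not corn-free — no
G: has barley, so not kosher-for-Passover — no
H: has spelt, so not kosher-for-Passover; has prawn, so not vegan — no

C, E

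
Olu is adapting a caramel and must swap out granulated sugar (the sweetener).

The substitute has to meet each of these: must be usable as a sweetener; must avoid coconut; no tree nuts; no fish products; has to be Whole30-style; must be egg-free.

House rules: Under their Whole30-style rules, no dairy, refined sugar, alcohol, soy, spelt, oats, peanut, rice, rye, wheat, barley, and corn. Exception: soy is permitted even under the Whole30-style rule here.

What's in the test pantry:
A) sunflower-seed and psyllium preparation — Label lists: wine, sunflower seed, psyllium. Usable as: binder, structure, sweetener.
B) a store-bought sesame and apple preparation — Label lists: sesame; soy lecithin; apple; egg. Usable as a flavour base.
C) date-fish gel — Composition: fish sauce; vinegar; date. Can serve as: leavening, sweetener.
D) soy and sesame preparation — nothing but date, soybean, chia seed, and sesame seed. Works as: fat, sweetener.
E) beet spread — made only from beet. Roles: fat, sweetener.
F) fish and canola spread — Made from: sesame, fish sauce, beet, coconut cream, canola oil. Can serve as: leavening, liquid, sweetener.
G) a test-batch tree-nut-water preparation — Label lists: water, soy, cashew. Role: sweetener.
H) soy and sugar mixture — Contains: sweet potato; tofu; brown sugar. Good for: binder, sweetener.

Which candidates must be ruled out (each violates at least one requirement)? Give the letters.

A, B, C, F, G, H

A: has wine, so not Whole30-style — no
B: not usable as a sweetener; has egg, so not egg-free — no
C: has fish sauce, so not fish-free — no
D: soy is permitted under the Whole30-style carve-out; nothing else excluded — OK
E: works as a sweetener, no fish, no coconut — keep
F: has fish sauce, so not fish-free; has coconut cream, so not coconut-free — reject
G: has cashew, so not tree-nut-free — out
H: has brown sugar, so not Whole30-style — reject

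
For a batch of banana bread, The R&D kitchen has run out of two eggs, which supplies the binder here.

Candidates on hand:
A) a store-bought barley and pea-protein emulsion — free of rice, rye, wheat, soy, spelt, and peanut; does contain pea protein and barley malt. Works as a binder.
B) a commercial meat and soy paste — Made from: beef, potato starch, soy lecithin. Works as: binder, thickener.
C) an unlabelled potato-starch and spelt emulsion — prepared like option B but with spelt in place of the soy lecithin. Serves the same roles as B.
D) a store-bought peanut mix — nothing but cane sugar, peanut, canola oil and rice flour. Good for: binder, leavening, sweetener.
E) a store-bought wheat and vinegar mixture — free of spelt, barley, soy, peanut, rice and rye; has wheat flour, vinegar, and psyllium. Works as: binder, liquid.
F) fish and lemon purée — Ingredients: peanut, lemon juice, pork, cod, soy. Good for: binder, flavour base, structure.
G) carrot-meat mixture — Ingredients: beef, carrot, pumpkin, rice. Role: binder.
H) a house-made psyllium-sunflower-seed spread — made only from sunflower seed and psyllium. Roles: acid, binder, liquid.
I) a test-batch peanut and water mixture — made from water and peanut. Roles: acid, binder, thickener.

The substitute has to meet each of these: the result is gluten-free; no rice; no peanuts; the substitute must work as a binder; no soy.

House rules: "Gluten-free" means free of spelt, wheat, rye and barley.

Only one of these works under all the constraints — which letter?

H

A: has barley malt, so not gluten-free — reject
B: has soy lecithin, so not soy-free — out
C: has spelt, so not gluten-free — no
D: has rice flour, so not rice-free; has peanut, so not peanut-free — no
E: has wheat flour, so not gluten-free — no
F: has soy, so not soy-free; has peanut, so not peanut-free — out
G: has rice, so not rice-free — reject
H: all constraints satisfied — valid
I: has peanut, so not peanut-free — no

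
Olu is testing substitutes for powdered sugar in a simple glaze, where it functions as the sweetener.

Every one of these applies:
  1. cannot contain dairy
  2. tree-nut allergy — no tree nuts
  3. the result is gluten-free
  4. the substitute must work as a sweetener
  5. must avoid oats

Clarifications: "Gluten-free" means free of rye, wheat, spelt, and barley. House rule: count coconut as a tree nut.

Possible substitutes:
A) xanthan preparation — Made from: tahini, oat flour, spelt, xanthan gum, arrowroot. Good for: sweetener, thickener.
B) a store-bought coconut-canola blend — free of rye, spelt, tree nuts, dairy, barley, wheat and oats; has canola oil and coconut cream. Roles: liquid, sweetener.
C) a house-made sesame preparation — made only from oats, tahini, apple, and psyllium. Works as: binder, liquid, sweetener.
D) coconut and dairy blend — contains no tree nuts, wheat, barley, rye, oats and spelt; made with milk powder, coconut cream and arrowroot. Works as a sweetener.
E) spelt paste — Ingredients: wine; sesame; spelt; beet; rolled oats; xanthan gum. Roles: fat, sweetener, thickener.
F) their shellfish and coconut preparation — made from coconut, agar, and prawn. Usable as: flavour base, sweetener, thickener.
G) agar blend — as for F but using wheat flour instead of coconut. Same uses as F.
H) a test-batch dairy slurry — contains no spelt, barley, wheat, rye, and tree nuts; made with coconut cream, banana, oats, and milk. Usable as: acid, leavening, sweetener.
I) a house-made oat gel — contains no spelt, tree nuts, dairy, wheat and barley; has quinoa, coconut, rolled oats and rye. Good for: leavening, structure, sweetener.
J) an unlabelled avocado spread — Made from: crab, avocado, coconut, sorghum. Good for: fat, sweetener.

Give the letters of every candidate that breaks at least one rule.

A, B, C, D, E, F, G, H, I, J

A: has spelt, so not gluten-free; has oat flour, so not oat-free — no
B: has coconut cream, so not tree-nut-free — no
C: has oats, so not oat-free — no
D: has coconut cream, so not tree-nut-free; has milk powder, so not dairy-free — reject
E: has spelt, so not gluten-free; has rolled oats, so not oat-free — out
F: has coconut, so not tree-nut-free — out
G: has wheat flour, so not gluten-free — no
H: has coconut cream, so not tree-nut-free; has oats, so not oat-free (and 1 more) — no
I: has rye, so not gluten-free; has coconut, so not tree-nut-free (and 1 more) — reject
J: has coconut, so not tree-nut-free — reject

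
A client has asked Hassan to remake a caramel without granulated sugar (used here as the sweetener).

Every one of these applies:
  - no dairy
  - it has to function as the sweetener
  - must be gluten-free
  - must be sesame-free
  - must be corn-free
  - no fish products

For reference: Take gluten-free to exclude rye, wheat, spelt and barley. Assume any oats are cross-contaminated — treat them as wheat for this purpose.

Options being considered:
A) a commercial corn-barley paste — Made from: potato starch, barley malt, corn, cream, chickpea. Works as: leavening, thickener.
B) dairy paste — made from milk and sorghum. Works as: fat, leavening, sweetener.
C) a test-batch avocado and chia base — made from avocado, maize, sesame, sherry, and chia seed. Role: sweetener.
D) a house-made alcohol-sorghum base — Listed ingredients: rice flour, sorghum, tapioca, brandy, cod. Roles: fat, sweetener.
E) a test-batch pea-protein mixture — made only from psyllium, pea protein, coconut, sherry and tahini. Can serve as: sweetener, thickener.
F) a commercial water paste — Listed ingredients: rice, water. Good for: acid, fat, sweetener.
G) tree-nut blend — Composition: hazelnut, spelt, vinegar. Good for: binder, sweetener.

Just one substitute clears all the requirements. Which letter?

A: not usable as a sweetener; has barley malt, so not gluten-free (and 2 more) — out
B: has milk, so not dairy-free — no
C: has maize, so not corn-free; has sesame, so not sesame-free — no
D: has cod, so not fish-free — out
E: has tahini, so not sesame-free — no
F: every rule checks out — valid
G: has spelt, so not gluten-free — reject

F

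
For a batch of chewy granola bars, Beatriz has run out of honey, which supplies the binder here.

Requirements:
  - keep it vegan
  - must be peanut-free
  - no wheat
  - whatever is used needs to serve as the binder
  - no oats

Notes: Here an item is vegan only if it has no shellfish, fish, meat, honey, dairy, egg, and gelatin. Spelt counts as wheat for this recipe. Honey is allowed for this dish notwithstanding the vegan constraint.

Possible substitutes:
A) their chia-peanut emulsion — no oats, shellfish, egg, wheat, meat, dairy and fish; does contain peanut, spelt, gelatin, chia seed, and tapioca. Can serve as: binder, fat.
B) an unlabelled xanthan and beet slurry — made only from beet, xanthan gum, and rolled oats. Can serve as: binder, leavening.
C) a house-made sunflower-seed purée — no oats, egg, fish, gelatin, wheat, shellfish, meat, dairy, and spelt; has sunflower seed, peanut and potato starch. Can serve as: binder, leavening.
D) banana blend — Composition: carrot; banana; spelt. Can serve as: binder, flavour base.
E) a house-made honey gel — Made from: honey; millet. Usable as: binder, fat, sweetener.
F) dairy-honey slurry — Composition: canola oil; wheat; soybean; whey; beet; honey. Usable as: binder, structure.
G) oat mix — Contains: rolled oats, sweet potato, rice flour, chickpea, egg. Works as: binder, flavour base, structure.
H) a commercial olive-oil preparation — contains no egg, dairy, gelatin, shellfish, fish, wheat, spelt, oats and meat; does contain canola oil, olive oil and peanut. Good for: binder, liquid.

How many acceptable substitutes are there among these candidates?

A: has gelatin, so not vegan; has peanut, so not peanut-free (and 1 more) — out
B: has rolled oats, so not oat-free — reject
C: has peanut, so not peanut-free — no
D: has spelt, so not wheat-free — no
E: honey is permitted under the vegan carve-out; nothing else excluded — OK
F: has whey, so not vegan; has wheat, so not wheat-free — no
G: has egg, so not vegan; has rolled oats, so not oat-free — reject
H: has peanut, so not peanut-free — reject

1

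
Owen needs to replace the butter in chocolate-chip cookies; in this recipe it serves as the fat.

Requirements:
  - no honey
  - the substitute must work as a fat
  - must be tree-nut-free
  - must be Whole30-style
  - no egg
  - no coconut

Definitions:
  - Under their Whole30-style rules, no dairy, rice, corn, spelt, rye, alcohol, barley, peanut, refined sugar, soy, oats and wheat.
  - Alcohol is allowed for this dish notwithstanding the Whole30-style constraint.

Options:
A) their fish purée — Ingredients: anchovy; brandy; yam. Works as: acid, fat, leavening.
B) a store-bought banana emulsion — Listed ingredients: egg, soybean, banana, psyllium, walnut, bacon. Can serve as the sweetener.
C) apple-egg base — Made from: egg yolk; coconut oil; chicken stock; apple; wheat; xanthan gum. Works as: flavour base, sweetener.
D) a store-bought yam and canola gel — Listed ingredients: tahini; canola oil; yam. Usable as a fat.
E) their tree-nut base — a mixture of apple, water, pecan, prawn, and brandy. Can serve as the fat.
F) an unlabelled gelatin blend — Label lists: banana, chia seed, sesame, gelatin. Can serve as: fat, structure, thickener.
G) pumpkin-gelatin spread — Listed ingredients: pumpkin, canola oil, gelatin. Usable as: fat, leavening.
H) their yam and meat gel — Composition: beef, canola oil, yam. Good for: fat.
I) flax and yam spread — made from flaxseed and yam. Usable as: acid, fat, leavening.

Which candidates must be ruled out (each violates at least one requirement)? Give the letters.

B, C, E

A: alcohol is permitted under the Whole30-style carve-out; nothing else excluded — valid
B: not usable as a fat; has soybean, so not Whole30-style (and 2 more) — out
C: not usable as a fat; has wheat, so not Whole30-style (and 2 more) — reject
D: nothing on the exclusion list — valid
E: has pecan, so not tree-nut-free — no
F: every rule checks out — OK
G: only gelatin, pumpkin, and canola oil; none excluded — valid
H: only beef, yam and canola oil; none excluded — OK
I: only yam and flaxseed; none excluded — OK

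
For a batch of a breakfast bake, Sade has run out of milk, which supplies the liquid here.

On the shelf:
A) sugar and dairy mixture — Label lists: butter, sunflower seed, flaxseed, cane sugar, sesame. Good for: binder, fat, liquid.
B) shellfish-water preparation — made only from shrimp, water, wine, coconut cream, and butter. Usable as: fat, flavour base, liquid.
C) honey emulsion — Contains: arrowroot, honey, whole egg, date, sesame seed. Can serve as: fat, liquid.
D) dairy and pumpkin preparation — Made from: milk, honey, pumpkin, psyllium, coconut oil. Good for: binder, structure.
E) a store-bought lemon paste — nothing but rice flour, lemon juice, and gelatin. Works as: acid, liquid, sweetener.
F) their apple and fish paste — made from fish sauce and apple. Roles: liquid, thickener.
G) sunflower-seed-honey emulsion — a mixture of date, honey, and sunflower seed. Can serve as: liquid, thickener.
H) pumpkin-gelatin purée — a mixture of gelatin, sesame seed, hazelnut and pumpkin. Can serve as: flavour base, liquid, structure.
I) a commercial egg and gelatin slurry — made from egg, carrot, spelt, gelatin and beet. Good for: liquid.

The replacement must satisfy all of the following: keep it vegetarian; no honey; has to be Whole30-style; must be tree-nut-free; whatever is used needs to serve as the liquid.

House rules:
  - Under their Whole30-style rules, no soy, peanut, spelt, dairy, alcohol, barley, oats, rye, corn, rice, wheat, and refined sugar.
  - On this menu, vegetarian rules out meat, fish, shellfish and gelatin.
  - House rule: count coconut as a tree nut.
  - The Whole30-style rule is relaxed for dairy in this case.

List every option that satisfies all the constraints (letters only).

A: has cane sugar, so not Whole30-style — no
B: has wine, so not Whole30-style; has shrimp, so not vegetarian (and 1 more) — no
C: has honey, so not honey-free — out
D: not usable as a liquid; has honey, so not honey-free (and 1 more) — no
E: has rice flour, so not Whole30-style; has gelatin, so not vegetarian — out
F: has fish sauce, so not vegetarian — reject
G: has honey, so not honey-free — out
H: has gelatin, so not vegetarian; has hazelnut, so not tree-nut-free — out
I: has spelt, so not Whole30-style; has gelatin, so not vegetarian — out

none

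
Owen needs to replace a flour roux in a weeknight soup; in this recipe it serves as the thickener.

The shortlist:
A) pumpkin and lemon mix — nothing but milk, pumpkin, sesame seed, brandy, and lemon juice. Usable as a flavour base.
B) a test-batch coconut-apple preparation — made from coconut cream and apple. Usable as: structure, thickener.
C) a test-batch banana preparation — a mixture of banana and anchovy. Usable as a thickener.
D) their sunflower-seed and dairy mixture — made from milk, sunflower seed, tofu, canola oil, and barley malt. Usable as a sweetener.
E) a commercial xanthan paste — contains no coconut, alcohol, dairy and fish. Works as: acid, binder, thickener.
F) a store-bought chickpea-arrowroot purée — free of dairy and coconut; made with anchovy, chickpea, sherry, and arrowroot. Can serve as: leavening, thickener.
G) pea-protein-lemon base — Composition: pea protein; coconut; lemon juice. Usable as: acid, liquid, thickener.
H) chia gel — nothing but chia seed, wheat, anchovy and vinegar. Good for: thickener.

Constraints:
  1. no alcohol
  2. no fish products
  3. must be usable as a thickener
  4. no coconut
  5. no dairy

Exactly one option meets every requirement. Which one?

A: not usable as a thickener; has brandy, so not alcohol-free (and 1 more) — no
B: has coconut cream, so not coconut-free — no
C: has anchovy, so not fish-free — out
D: not usable as a thickener; has milk, so not dairy-free — no
E: all constraints satisfied — valid
F: has sherry, so not alcohol-free; has anchovy, so not fish-free — reject
G: has coconut, so not coconut-free — out
H: has anchovy, so not fish-free — reject

E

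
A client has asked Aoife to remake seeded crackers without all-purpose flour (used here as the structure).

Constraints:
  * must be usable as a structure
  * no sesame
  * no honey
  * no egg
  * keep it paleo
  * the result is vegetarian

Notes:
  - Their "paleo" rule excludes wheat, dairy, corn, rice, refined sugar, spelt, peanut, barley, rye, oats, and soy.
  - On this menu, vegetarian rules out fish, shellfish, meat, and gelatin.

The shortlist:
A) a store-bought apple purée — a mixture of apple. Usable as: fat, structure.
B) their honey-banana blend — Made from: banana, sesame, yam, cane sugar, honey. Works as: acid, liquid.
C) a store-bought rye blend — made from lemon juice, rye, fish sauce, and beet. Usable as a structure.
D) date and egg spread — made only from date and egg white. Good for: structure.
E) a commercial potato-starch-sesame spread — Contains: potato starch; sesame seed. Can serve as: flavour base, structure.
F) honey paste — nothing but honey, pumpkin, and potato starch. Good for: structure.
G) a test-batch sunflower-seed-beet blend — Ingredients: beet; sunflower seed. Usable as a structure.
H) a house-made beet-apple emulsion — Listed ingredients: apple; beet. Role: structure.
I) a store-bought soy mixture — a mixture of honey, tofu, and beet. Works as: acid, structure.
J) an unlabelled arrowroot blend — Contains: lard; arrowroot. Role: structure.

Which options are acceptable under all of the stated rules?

A, G, H

A: works as a structure, vegetarian, no honey — valid
B: not usable as a structure; has cane sugar, so not paleo (and 2 more) — reject
C: has rye, so not paleo; has fish sauce, so not vegetarian — out
D: has egg white, so not egg-free — out
E: has sesame seed, so not sesame-free — reject
F: has honey, so not honey-free — reject
G: only sunflower seed and beet; none excluded — OK
H: only apple and beet; none excluded — valid
I: has tofu, so not paleo; has honey, so not honey-free — reject
J: has lard, so not vegetarian — out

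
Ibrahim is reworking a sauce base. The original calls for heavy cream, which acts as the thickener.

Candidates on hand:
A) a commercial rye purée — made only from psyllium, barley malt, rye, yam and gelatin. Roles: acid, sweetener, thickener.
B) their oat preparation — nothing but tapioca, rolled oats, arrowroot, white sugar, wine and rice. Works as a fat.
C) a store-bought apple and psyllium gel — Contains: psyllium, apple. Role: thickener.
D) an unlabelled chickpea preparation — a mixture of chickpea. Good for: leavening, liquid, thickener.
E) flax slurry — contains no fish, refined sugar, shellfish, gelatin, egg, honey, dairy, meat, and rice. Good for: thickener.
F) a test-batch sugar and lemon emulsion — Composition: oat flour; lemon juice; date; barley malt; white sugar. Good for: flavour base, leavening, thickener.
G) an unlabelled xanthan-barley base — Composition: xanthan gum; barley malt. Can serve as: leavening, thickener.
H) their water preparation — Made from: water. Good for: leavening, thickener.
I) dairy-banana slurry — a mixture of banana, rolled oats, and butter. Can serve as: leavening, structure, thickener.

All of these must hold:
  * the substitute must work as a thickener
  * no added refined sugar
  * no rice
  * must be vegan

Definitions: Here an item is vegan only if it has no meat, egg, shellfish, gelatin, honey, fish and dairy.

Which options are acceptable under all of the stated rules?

A: has gelatin, so not vegan — out
B: not usable as a thickener; has rice, so not rice-free (and 1 more) — no
C: no refined sugar, vegan — valid
D: works as a thickener, no rice, no refined sugar — OK
E: no rice, no refined sugar — OK
F: has white sugar, so not no-added-sugar — out
G: every rule checks out — valid
H: no refined sugar, no rice — keep
I: has butter, so not vegan — out

C, D, E, G, H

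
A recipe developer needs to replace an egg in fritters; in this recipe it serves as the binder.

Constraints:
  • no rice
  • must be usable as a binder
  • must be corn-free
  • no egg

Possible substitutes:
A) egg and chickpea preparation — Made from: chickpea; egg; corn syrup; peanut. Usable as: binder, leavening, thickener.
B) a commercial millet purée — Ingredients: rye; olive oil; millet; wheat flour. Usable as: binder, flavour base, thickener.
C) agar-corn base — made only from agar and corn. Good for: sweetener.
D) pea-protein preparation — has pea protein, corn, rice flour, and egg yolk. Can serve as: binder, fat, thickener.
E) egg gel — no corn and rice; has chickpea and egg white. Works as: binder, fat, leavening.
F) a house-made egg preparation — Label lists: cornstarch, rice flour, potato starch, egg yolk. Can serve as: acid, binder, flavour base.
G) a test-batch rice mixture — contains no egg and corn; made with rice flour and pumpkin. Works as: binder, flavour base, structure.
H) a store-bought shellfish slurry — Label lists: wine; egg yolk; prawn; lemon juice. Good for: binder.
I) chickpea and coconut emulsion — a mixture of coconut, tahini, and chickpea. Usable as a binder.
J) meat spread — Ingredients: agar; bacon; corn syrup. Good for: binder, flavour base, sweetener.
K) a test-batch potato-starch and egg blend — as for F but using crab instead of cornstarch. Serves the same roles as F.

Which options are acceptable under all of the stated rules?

B, I

A: has egg, so not egg-free; has corn syrup, so not corn-free — reject
B: all constraints satisfied — keep
C: not usable as a binder; has corn, so not corn-free — out
D: has egg yolk, so not egg-free; has corn, so not corn-free (and 1 more) — no
E: has egg white, so not egg-free — out
F: has egg yolk, so not egg-free; has cornstarch, so not corn-free (and 1 more) — out
G: has rice flour, so not rice-free — out
H: has egg yolk, so not egg-free — reject
I: only coconut, tahini, and chickpea; none excluded — OK
J: has corn syrup, so not corn-free — reject
K: has egg yolk, so not egg-free; has rice flour, so not rice-free — out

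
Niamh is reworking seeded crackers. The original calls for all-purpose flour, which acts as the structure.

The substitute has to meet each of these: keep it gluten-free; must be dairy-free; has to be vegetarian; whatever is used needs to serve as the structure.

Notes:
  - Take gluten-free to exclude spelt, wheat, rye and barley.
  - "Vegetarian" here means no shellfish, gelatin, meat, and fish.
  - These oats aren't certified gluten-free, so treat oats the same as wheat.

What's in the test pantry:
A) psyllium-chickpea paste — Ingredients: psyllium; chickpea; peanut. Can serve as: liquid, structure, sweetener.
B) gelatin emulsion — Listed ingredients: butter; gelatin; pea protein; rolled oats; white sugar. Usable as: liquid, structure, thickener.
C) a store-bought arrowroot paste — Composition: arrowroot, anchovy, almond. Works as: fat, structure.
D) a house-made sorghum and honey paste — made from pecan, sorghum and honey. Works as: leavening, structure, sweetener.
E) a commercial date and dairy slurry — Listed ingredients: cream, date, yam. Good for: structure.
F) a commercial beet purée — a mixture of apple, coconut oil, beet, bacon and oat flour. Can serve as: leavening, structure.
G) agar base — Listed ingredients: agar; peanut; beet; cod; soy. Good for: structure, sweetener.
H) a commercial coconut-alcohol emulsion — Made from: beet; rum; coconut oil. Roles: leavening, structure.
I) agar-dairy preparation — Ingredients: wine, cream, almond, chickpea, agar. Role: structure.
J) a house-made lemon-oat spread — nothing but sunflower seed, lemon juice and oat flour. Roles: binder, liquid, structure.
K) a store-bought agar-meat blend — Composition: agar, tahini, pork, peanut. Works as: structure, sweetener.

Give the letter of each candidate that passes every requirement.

A: only peanut, chickpea, and psyllium; none excluded — valid
B: has rolled oats, so not gluten-free; has gelatin, so not vegetarian (and 1 more) — out
C: has anchovy, so not vegetarian — out
D: all constraints satisfied — valid
E: has cream, so not dairy-free — out
F: has oat flour, so not gluten-free; has bacon, so not vegetarian — reject
G: has cod, so not vegetarian — out
H: only rum, coconut oil, and beet; none excluded — OK
I: has cream, so not dairy-free — reject
J: has oat flour, so not gluten-free — out
K: has pork, so not vegetarian — out

A, D, H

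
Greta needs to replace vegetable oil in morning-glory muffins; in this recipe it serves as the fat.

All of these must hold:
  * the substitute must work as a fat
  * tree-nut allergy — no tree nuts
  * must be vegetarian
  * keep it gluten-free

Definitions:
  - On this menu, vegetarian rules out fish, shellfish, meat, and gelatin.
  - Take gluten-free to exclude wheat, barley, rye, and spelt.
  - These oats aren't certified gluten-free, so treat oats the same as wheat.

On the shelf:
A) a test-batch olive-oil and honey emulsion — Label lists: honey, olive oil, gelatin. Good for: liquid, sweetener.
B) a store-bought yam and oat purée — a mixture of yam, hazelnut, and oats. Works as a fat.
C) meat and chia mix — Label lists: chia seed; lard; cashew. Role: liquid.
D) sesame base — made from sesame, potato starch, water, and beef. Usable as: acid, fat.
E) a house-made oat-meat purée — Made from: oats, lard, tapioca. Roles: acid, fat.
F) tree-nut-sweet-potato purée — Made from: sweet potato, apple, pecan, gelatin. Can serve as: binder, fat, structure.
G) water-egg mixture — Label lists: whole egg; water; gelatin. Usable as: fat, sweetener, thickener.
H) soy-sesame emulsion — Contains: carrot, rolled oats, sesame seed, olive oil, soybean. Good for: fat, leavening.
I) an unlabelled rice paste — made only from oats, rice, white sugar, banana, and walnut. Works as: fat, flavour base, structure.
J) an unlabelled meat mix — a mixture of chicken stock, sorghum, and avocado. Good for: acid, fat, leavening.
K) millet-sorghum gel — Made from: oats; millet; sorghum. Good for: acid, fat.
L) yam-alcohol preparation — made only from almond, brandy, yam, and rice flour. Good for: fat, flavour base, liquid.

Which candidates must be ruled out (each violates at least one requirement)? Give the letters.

A, B, C, D, E, F, G, H, I, J, K, L

A: not usable as a fat; has gelatin, so not vegetarian — no
B: has oats, so not gluten-free; has hazelnut, so not tree-nut-free — no
C: not usable as a fat; has lard, so not vegetarian (and 1 more) — no
D: has beef, so not vegetarian — no
E: has lard, so not vegetarian; has oats, so not gluten-free — reject
F: has gelatin, so not vegetarian; has pecan, so not tree-nut-free — reject
G: has gelatin, so not vegetarian — reject
H: has rolled oats, so not gluten-free — out
I: has oats, so not gluten-free; has walnut, so not tree-nut-free — out
J: has chicken stock, so not vegetarian — out
K: has oats, so not gluten-free — out
L: has almond, so not tree-nut-free — reject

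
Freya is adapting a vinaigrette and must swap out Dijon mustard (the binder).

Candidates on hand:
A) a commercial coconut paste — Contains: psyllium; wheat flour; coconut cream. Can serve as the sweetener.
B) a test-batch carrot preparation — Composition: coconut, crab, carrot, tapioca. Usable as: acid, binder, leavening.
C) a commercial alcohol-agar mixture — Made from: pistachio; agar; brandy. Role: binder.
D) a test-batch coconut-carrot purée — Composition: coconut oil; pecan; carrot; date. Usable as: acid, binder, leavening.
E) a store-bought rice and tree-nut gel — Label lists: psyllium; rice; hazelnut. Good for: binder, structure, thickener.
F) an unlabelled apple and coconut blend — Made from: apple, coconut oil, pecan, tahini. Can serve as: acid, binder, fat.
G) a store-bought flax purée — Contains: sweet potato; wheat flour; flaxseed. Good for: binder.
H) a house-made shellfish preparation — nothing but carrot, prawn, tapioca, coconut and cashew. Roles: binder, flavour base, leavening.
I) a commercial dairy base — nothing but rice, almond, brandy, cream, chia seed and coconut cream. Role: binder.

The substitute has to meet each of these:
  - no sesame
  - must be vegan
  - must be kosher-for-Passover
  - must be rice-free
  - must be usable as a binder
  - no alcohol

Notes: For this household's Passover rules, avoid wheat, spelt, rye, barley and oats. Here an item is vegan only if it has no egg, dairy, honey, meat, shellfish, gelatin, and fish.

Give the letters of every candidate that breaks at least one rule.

A, B, C, E, F, G, H, I

A: not usable as a binder; has wheat flour, so not kosher-for-Passover — no
B: has crab, so not vegan — reject
C: has brandy, so not alcohol-free — out
D: coconut oil and pecan etc. — none of it excluded — OK
E: has rice, so not rice-free — no
F: has tahini, so not sesame-free — reject
G: has wheat flour, so not kosher-for-Passover — reject
H: has prawn, so not vegan — out
I: has cream, so not vegan; has brandy, so not alcohol-free (and 1 more) — reject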